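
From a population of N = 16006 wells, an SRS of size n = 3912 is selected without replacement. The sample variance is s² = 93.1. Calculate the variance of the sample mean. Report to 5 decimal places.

Under SRS without replacement, Var(ȳ) = (1 − f)·s²/n with f = n/N = 3912/16006 = 0.24440835.
Var(ȳ) = (1 − 0.24440835)·93.1/3912 = 0.75559165·0.023798569 = 0.017982.

0.01798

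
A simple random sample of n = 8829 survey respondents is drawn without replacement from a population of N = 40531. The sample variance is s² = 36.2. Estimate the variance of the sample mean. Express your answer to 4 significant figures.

Under SRS without replacement, Var(ȳ) = (1 − f)·s²/n with f = n/N = 8829/40531 = 0.21783326.
Var(ȳ) = (1 − 0.21783326)·36.2/8829 = 0.78216674·0.0041001246 = 0.0032069811.

0.003207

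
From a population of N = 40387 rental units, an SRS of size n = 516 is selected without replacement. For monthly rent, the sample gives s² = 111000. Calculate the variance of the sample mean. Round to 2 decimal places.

Under SRS without replacement, Var(ȳ) = (1 − f)·s²/n with f = n/N = 516/40387 = 0.01277639.
Var(ȳ) = (1 − 0.01277639)·111000/516 = 0.98722361·215.11628 = 212.36787.

212.37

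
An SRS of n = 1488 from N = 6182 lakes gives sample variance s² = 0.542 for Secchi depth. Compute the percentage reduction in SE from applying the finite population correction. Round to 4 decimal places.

f = n/N = 1488/6182 = 0.24069880.
SE_no-fpc = √(s²/n) = 0.019085264; SE_fpc = √((1−f)s²/n) = 0.016630497.
Ratio = √(1−f) = 0.87137891. Reduction = 100·(1 − 0.87137891) = 12.8621%.

12.8621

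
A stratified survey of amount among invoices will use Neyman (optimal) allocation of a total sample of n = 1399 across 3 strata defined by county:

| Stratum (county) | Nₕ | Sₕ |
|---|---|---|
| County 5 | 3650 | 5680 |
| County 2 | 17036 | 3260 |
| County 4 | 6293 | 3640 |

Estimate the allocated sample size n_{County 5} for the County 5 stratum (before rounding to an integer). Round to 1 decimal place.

292.5

Neyman allocation: nₕ = n·NₕSₕ / Σⱼ NⱼSⱼ.
Σ NⱼSⱼ = 3650·5680 + 17036·3260 + 6293·3640 = 9.917588 × 10^7.
n_{County 5} = 1399·3650·5680 / (9.917588 × 10^7) = 292.5.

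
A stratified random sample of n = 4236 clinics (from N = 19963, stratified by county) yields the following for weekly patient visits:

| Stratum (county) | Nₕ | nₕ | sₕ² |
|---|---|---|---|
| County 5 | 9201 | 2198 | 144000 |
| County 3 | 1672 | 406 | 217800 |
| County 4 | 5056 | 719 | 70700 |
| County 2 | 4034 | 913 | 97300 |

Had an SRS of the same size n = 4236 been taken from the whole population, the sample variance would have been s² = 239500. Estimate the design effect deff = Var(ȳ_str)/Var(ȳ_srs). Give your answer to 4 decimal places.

Var(ȳ_str) = Σ Wₕ²(1−fₕ)sₕ²/nₕ with Wₕ = Nₕ/19963:
  County 5: (9201/19963)²·(1−2198/9201)·144000/2198 = 10.592595
  County 3: (1672/19963)²·(1−406/1672)·217800/406 = 2.8493789
  County 4: (5056/19963)²·(1−719/5056)·70700/719 = 5.410475
  County 2: (4034/19963)²·(1−913/4034)·97300/913 = 3.3668217
  → Var(ȳ_str) = 22.219271.
Var(ȳ_srs) = (1 − 4236/19963)·239500/4236 = 44.541993.
deff = 22.219271 / 44.541993 = 0.4988.

0.4988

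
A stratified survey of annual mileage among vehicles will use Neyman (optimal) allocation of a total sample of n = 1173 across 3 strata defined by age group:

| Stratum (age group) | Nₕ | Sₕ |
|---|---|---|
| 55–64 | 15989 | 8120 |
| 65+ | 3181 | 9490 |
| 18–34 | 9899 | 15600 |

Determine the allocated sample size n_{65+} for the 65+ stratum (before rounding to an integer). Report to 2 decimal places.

112.61

Neyman allocation: nₕ = n·NₕSₕ / Σⱼ NⱼSⱼ.
Σ NⱼSⱼ = 15989·8120 + 3181·9490 + 9899·15600 = 3.1444277 × 10^8.
n_{65+} = 1173·3181·9490 / (3.1444277 × 10^8) = 112.61.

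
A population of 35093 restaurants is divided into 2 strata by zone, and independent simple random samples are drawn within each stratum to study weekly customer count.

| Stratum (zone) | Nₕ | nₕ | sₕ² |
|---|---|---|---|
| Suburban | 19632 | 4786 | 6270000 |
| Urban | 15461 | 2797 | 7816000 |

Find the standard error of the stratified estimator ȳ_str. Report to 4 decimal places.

27.4651

Var(ȳ_str) = Σₕ Wₕ²(1 − fₕ)sₕ²/nₕ with Wₕ = Nₕ/N, N = 35093.
Suburban: Wₕ = 0.55942781; term = 0.55942781²·(1 − 0.24378566)·6270000/4786 = 310.04723.
Urban: Wₕ = 0.44057219; term = 0.44057219²·(1 − 0.18090680)·7816000/2797 = 444.28288.
Sum = 754.33011.
SE = √(754.33011) = 27.4651.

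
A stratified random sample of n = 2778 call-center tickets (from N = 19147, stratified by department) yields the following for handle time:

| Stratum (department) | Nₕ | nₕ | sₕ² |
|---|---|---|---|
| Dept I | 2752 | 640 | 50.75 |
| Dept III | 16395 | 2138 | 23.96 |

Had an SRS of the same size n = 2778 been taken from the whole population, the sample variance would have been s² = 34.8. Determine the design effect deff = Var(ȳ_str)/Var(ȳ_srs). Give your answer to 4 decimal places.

Var(ȳ_str) = Σ Wₕ²(1−fₕ)sₕ²/nₕ with Wₕ = Nₕ/19147:
  Dept I: (2752/19147)²·(1−640/2752)·50.75/640 = 0.0012571785
  Dept III: (16395/19147)²·(1−2138/16395)·23.96/2138 = 0.0071452464
  → Var(ȳ_str) = 0.0084024249.
Var(ȳ_srs) = (1 − 2778/19147)·34.8/2778 = 0.010709481.
deff = 0.0084024249 / 0.010709481 = 0.7846.

0.7846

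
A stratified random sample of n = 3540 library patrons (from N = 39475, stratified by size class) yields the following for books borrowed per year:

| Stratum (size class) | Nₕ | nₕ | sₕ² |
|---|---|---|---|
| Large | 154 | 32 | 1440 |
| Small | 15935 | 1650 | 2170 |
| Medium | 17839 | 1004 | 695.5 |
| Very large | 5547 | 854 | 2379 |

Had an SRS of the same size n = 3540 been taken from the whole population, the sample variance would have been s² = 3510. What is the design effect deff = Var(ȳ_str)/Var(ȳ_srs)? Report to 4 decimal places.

0.4129

Var(ȳ_str) = Σ Wₕ²(1−fₕ)sₕ²/nₕ with Wₕ = Nₕ/39475:
  Large: (154/39475)²·(1−32/154)·1440/32 = 5.4256127 × 10^-4
  Small: (15935/39475)²·(1−1650/15935)·2170/1650 = 0.19211613
  Medium: (17839/39475)²·(1−1004/17839)·695.5/1004 = 0.13350661
  Very large: (5547/39475)²·(1−854/5547)·2379/854 = 0.046537282
  → Var(ȳ_str) = 0.37270258.
Var(ȳ_srs) = (1 − 3540/39475)·3510/3540 = 0.90260839.
deff = 0.37270258 / 0.90260839 = 0.4129.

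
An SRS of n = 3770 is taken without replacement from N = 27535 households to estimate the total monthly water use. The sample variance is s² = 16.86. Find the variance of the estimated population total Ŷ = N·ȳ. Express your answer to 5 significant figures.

Var(Ŷ) = N²·Var(ȳ) = N²·(1 − n/N)·s²/n.
f = 3770/27535 = 0.13691665; Var(ȳ) = 0.86308335·16.86/3770 = 0.0038598369.
Var(Ŷ) = 27535² · 0.0038598369 = 2.9264366 × 10^6.

2.9264 × 10^6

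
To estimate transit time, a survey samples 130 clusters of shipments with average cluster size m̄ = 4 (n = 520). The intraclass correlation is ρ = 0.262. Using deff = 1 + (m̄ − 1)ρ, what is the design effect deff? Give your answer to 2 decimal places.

1.79

deff = 1 + (4 − 1)·0.262 = 1 + 0.786 = 1.786.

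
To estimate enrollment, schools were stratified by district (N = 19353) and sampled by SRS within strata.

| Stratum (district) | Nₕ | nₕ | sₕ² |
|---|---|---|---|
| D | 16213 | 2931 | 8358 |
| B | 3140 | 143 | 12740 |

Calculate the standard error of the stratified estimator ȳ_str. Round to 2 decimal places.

1.97

Var(ȳ_str) = Σₕ Wₕ²(1 − fₕ)sₕ²/nₕ with Wₕ = Nₕ/N, N = 19353.
D: Wₕ = 0.83775125; term = 0.83775125²·(1 − 0.18078085)·8358/2931 = 1.6395204.
B: Wₕ = 0.16224875; term = 0.16224875²·(1 − 0.04554140)·12740/143 = 2.2384798.
Sum = 3.8780002.
SE = √(3.8780002) = 1.97.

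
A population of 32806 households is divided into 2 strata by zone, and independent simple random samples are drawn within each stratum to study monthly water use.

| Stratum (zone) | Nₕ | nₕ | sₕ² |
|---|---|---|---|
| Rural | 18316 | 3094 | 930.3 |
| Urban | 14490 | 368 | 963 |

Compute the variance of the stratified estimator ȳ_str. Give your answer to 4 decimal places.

0.5754

Var(ȳ_str) = Σₕ Wₕ²(1 − fₕ)sₕ²/nₕ with Wₕ = Nₕ/N, N = 32806.
Rural: Wₕ = 0.55831250; term = 0.55831250²·(1 − 0.16892335)·930.3/3094 = 0.077893013.
Urban: Wₕ = 0.44168750; term = 0.44168750²·(1 − 0.02539683)·963/368 = 0.49754974.
Sum = 0.57544275.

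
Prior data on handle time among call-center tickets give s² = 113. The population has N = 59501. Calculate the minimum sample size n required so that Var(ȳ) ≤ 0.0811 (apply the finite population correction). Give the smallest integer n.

Without fpc, n₀ = s²/D = 113/0.0811 = 1393.3416.
With fpc, (1 − n/N)·s²/n ≤ D requires n ≥ n₀/(1 + n₀/N) = 1393.3416/(1 + 1393.3416/59501) = 1361.4601.
Rounding up, n = 1362.

1362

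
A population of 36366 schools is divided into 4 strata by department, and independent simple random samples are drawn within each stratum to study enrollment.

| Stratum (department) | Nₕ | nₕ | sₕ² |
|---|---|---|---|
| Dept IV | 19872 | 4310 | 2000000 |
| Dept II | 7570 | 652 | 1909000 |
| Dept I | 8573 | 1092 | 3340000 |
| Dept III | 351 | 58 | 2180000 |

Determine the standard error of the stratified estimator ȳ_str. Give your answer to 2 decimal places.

Var(ȳ_str) = Σₕ Wₕ²(1 − fₕ)sₕ²/nₕ with Wₕ = Nₕ/N, N = 36366.
Dept IV: Wₕ = 0.54644448; term = 0.54644448²·(1 − 0.21688808)·2000000/4310 = 108.50972.
Dept II: Wₕ = 0.20816147; term = 0.20816147²·(1 − 0.08612946)·1909000/652 = 115.94278.
Dept I: Wₕ = 0.23574218; term = 0.23574218²·(1 − 0.12737665)·3340000/1092 = 148.32872.
Dept III: Wₕ = 0.00965187; term = 0.00965187²·(1 − 0.16524217)·2180000/58 = 2.922888.
Sum = 375.70411.
SE = √(375.70411) = 19.38.

19.38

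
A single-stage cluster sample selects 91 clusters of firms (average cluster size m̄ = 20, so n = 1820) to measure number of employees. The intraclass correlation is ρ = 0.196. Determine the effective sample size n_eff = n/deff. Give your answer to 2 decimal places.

deff = 1 + (20 − 1)·0.196 = 1 + 3.724 = 4.724.
n_eff = 1820 / 4.724 = 385.27.

385.27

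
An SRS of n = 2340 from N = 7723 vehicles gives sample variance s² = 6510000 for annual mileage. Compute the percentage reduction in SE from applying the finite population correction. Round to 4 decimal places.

16.5129

f = n/N = 2340/7723 = 0.30299107.
SE_no-fpc = √(s²/n) = 52.745154; SE_fpc = √((1−f)s²/n) = 44.035379.
Ratio = √(1−f) = 0.83487061. Reduction = 100·(1 − 0.83487061) = 16.5129%.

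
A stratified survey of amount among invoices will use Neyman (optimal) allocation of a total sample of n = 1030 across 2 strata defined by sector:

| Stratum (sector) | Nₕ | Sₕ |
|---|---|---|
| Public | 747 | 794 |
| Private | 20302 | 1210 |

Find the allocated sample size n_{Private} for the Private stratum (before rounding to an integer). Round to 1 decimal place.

1005.7

Neyman allocation: nₕ = n·NₕSₕ / Σⱼ NⱼSⱼ.
Σ NⱼSⱼ = 747·794 + 20302·1210 = 2.5158538 × 10^7.
n_{Private} = 1030·20302·1210 / (2.5158538 × 10^7) = 1005.7.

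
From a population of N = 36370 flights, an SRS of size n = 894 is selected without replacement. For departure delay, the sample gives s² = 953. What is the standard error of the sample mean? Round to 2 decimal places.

1.02

Under SRS without replacement, Var(ȳ) = (1 − f)·s²/n with f = n/N = 894/36370 = 0.02458070.
Var(ȳ) = (1 − 0.02458070)·953/894 = 0.97541930·1.0659955 = 1.0397926.
SE(ȳ) = √(1.0397926) = 1.02.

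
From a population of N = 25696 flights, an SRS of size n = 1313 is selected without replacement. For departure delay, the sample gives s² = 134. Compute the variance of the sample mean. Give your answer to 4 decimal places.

0.0968

Under SRS without replacement, Var(ȳ) = (1 − f)·s²/n with f = n/N = 1313/25696 = 0.05109745.
Var(ȳ) = (1 − 0.05109745)·134/1313 = 0.94890255·0.10205636 = 0.09684154.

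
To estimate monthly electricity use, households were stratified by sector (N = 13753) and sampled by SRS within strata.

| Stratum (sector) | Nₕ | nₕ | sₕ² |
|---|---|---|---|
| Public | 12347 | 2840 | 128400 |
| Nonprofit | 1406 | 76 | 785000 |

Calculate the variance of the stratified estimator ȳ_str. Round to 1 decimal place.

130.2

Var(ȳ_str) = Σₕ Wₕ²(1 − fₕ)sₕ²/nₕ with Wₕ = Nₕ/N, N = 13753.
Public: Wₕ = 0.89776776; term = 0.89776776²·(1 − 0.23001539)·128400/2840 = 28.058002.
Nonprofit: Wₕ = 0.10223224; term = 0.10223224²·(1 − 0.05405405)·785000/76 = 102.11702.
Sum = 130.17502.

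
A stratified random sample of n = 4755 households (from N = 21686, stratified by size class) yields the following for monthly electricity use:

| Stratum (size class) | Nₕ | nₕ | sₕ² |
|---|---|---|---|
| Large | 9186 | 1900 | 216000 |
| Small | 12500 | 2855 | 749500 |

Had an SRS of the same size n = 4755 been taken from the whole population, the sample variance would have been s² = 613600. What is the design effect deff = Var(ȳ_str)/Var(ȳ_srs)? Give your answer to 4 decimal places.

Var(ȳ_str) = Σ Wₕ²(1−fₕ)sₕ²/nₕ with Wₕ = Nₕ/21686:
  Large: (9186/21686)²·(1−1900/9186)·216000/1900 = 16.179193
  Small: (12500/21686)²·(1−2855/12500)·749500/2855 = 67.300589
  → Var(ȳ_str) = 83.479782.
Var(ȳ_srs) = (1 − 4755/21686)·613600/4755 = 100.74836.
deff = 83.479782 / 100.74836 = 0.8286.

0.8286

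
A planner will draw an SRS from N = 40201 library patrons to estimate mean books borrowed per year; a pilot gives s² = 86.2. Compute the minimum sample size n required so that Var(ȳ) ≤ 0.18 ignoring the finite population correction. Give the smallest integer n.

Without fpc, n₀ = s²/D = 86.2/0.18 = 478.8889.
Rounding up, n = 479.

479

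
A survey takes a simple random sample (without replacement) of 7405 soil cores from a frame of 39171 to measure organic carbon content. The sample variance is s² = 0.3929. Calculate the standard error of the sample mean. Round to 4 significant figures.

Under SRS without replacement, Var(ȳ) = (1 − f)·s²/n with f = n/N = 7405/39171 = 0.18904291.
Var(ȳ) = (1 − 0.18904291)·0.3929/7405 = 0.81095709·5.3058744 × 10^-5 = 4.3028364 × 10^-5.
SE(ȳ) = √(4.3028364 × 10^-5) = 0.006560.

0.006560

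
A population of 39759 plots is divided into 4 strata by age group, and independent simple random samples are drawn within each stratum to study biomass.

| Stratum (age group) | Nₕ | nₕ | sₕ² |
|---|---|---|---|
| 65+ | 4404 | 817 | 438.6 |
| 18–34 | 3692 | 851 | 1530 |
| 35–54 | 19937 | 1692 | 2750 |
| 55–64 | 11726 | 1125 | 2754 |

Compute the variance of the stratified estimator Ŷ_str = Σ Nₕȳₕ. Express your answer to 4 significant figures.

Var(Ŷ_str) = Σₕ Nₕ²(1 − fₕ)sₕ²/nₕ.
65+: 4404²·(1 − 817/4404)·438.6/817 = 8.4805742 × 10^6.
18–34: 3692²·(1 − 851/3692)·1530/851 = 1.8857964 × 10^7.
35–54: 19937²·(1 − 1692/19937)·2750/1692 = 5.9120216 × 10^8.
55–64: 11726²·(1 − 1125/11726)·2754/1125 = 3.0430433 × 10^8.
Sum = 9.2284503 × 10^8.

9.228 × 10^8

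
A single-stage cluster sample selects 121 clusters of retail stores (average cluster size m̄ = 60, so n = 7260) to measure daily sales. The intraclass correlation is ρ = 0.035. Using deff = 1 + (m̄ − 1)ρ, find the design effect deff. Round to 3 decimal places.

deff = 1 + (60 − 1)·0.035 = 1 + 2.065 = 3.065.

3.065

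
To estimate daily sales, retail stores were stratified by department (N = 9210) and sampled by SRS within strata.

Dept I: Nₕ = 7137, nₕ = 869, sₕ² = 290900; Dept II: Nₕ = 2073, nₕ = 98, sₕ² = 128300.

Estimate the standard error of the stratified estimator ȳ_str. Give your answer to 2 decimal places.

15.48

Var(ȳ_str) = Σₕ Wₕ²(1 − fₕ)sₕ²/nₕ with Wₕ = Nₕ/N, N = 9210.
Dept I: Wₕ = 0.77491857; term = 0.77491857²·(1 − 0.12175984)·290900/869 = 176.54254.
Dept II: Wₕ = 0.22508143; term = 0.22508143²·(1 − 0.04727448)·128300/98 = 63.189908.
Sum = 239.73245.
SE = √(239.73245) = 15.48.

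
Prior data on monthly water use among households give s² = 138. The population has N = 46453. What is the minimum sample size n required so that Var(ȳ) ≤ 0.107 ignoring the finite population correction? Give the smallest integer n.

1290

Without fpc, n₀ = s²/D = 138/0.107 = 1289.7196.
Rounding up, n = 1290.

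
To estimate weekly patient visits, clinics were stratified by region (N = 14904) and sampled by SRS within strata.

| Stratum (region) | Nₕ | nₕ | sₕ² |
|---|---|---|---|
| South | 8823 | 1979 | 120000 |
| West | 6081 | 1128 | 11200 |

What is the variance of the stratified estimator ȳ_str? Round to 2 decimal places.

17.83

Var(ȳ_str) = Σₕ Wₕ²(1 − fₕ)sₕ²/nₕ with Wₕ = Nₕ/N, N = 14904.
South: Wₕ = 0.59198873; term = 0.59198873²·(1 − 0.22430012)·120000/1979 = 16.483751.
West: Wₕ = 0.40801127; term = 0.40801127²·(1 − 0.18549581)·11200/1128 = 1.3463146.
Sum = 17.830066.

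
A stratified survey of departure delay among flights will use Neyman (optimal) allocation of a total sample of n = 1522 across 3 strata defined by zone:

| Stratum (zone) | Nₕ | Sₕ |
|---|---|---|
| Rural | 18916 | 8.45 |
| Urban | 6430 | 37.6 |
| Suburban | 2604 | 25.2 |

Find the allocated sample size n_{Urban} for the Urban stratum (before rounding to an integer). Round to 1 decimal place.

Neyman allocation: nₕ = n·NₕSₕ / Σⱼ NⱼSⱼ.
Σ NⱼSⱼ = 18916·8.45 + 6430·37.6 + 2604·25.2 = 467229.
n_{Urban} = 1522·6430·37.6 / 467229 = 787.6.

787.6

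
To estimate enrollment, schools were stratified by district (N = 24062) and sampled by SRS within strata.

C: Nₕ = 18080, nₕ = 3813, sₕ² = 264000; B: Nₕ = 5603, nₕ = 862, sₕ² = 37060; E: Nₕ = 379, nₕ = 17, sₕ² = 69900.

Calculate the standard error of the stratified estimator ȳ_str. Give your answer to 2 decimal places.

Var(ȳ_str) = Σₕ Wₕ²(1 − fₕ)sₕ²/nₕ with Wₕ = Nₕ/N, N = 24062.
C: Wₕ = 0.75139224; term = 0.75139224²·(1 − 0.21089602)·264000/3813 = 30.84642.
B: Wₕ = 0.23285679; term = 0.23285679²·(1 − 0.15384615)·37060/862 = 1.9725376.
E: Wₕ = 0.01575098; term = 0.01575098²·(1 − 0.04485488)·69900/17 = 0.97434462.
Sum = 33.793302.
SE = √(33.793302) = 5.81.

5.81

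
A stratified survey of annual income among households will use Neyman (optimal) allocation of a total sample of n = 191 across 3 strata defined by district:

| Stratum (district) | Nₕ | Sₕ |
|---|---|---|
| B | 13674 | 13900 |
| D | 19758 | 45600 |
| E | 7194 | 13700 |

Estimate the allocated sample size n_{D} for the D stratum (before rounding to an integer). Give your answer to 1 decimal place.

Neyman allocation: nₕ = n·NₕSₕ / Σⱼ NⱼSⱼ.
Σ NⱼSⱼ = 13674·13900 + 19758·45600 + 7194·13700 = 1.1895912 × 10^9.
n_{D} = 191·19758·45600 / (1.1895912 × 10^9) = 144.7.

144.7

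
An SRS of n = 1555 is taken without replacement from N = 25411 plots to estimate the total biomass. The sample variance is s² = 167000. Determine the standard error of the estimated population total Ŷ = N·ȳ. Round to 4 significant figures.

Var(Ŷ) = N²·Var(ȳ) = N²·(1 − n/N)·s²/n.
f = 1555/25411 = 0.06119397; Var(ȳ) = 0.93880603·167000/1555 = 100.82354.
Var(Ŷ) = 25411² · 100.82354 = 6.5103667 × 10^10.
SE(Ŷ) = √(6.5103667 × 10^10) = 255200.

255200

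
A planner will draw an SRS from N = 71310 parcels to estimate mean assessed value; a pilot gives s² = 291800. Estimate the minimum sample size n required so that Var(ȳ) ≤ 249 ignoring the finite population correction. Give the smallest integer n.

Without fpc, n₀ = s²/D = 291800/249 = 1171.8876.
Rounding up, n = 1172.

1172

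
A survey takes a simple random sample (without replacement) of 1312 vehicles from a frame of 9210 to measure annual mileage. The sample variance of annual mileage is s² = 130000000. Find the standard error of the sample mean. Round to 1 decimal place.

291.5

Under SRS without replacement, Var(ȳ) = (1 − f)·s²/n with f = n/N = 1312/9210 = 0.14245385.
Var(ȳ) = (1 − 0.14245385)·130000000/1312 = 0.85754615·99085.366 = 84970.274.
SE(ȳ) = √(84970.274) = 291.5.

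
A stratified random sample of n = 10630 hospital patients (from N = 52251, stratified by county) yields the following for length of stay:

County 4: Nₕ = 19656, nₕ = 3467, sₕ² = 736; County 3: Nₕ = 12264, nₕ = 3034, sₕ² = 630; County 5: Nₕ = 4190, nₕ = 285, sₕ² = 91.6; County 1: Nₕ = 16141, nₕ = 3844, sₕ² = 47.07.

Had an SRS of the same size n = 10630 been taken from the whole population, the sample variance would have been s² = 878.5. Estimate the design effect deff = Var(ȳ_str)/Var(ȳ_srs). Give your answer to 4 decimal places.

0.5494

Var(ȳ_str) = Σ Wₕ²(1−fₕ)sₕ²/nₕ with Wₕ = Nₕ/52251:
  County 4: (19656/52251)²·(1−3467/19656)·736/3467 = 0.024742862
  County 3: (12264/52251)²·(1−3034/12264)·630/3034 = 0.0086093349
  County 5: (4190/52251)²·(1−285/4190)·91.6/285 = 0.0019261782
  County 1: (16141/52251)²·(1−3844/16141)·47.07/3844 = 8.9022793 × 10^-4
  → Var(ȳ_str) = 0.036168603.
Var(ȳ_srs) = (1 − 10630/52251)·878.5/10630 = 0.065830387.
deff = 0.036168603 / 0.065830387 = 0.5494.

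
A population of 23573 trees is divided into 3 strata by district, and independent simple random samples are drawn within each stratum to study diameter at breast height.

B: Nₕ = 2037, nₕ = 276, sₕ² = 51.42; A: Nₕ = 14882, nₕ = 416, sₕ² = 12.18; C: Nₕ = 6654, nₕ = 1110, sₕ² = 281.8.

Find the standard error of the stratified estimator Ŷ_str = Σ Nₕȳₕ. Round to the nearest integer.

4042

Var(Ŷ_str) = Σₕ Nₕ²(1 − fₕ)sₕ²/nₕ.
B: 2037²·(1 − 276/2037)·51.42/276 = 668302.95.
A: 14882²·(1 − 416/14882)·12.18/416 = 6.3032382 × 10^6.
C: 6654²·(1 − 1110/6654)·281.8/1110 = 9.3653503 × 10^6.
Sum = 1.6336891 × 10^7.
SE = √(1.6336891 × 10^7) = 4042.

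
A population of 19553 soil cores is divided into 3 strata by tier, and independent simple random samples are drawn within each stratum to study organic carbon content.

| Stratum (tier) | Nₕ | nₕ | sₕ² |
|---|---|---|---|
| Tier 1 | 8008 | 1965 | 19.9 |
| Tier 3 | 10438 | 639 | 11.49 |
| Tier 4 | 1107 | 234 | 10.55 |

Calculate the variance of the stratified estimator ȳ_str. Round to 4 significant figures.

0.006206

Var(ȳ_str) = Σₕ Wₕ²(1 − fₕ)sₕ²/nₕ with Wₕ = Nₕ/N, N = 19553.
Tier 1: Wₕ = 0.40955352; term = 0.40955352²·(1 − 0.24537962)·19.9/1965 = 0.0012818594.
Tier 3: Wₕ = 0.53383113; term = 0.53383113²·(1 − 0.06121862)·11.49/639 = 0.0048105133.
Tier 4: Wₕ = 0.05661535; term = 0.05661535²·(1 − 0.21138211)·10.55/234 = 1.1396504 × 10^-4.
Sum = 0.0062063377.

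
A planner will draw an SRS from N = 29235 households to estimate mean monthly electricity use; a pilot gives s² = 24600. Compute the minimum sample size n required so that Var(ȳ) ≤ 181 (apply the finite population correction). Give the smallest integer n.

Without fpc, n₀ = s²/D = 24600/181 = 135.9116.
With fpc, (1 − n/N)·s²/n ≤ D requires n ≥ n₀/(1 + n₀/N) = 135.9116/(1 + 135.9116/29235) = 135.2827.
Rounding up, n = 136.

136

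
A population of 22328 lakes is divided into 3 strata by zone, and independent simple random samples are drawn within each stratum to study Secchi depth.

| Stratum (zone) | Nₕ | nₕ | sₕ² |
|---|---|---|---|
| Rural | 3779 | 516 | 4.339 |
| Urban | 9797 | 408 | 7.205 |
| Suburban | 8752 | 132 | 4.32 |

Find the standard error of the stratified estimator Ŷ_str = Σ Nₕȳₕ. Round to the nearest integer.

2049

Var(Ŷ_str) = Σₕ Nₕ²(1 − fₕ)sₕ²/nₕ.
Rural: 3779²·(1 − 516/3779)·4.339/516 = 103689.29.
Urban: 9797²·(1 − 408/9797)·7.205/408 = 1.6243749 × 10^6.
Suburban: 8752²·(1 − 132/8752)·4.32/132 = 2.4690188 × 10^6.
Sum = 4.197083 × 10^6.
SE = √(4.197083 × 10^6) = 2049.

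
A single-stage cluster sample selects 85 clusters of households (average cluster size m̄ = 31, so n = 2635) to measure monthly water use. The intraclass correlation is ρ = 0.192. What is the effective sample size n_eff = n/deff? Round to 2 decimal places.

deff = 1 + (31 − 1)·0.192 = 1 + 5.76 = 6.76.
n_eff = 2635 / 6.76 = 389.79.

389.79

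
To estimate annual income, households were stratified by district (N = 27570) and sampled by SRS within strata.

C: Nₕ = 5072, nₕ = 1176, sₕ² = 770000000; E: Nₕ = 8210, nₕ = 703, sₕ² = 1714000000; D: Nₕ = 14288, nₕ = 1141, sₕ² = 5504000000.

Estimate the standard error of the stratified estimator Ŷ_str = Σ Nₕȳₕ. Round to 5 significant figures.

Var(Ŷ_str) = Σₕ Nₕ²(1 − fₕ)sₕ²/nₕ.
C: 5072²·(1 − 1176/5072)·770000000/1176 = 1.293843 × 10^13.
E: 8210²·(1 − 703/8210)·1714000000/703 = 1.502675 × 10^14.
D: 14288²·(1 − 1141/14288)·5504000000/1141 = 9.0613078 × 10^14.
Sum = 1.0693367 × 10^15.
SE = √(1.0693367 × 10^15) = 3.2701 × 10^7.

3.2701 × 10^7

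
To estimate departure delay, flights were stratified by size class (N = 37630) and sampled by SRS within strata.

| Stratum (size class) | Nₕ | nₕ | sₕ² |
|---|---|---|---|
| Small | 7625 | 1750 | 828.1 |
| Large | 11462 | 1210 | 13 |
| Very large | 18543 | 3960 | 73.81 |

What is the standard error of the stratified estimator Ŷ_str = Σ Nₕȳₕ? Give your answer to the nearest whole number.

Var(Ŷ_str) = Σₕ Nₕ²(1 − fₕ)sₕ²/nₕ.
Small: 7625²·(1 − 1750/7625)·828.1/1750 = 2.1197881 × 10^7.
Large: 11462²·(1 − 1210/11462)·13/1210 = 1.2624872 × 10^6.
Very large: 18543²·(1 − 3960/18543)·73.81/3960 = 5.0401898 × 10^6.
Sum = 2.7500558 × 10^7.
SE = √(2.7500558 × 10^7) = 5244.

5244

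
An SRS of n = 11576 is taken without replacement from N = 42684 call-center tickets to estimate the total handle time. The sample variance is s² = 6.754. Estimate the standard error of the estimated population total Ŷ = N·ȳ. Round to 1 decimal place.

880.2

Var(Ŷ) = N²·Var(ȳ) = N²·(1 − n/N)·s²/n.
f = 11576/42684 = 0.27120232; Var(ȳ) = 0.72879768·6.754/11576 = 4.2521592 × 10^-4.
Var(Ŷ) = 42684² · (4.2521592 × 10^-4) = 774711.03.
SE(Ŷ) = √(774711.03) = 880.2.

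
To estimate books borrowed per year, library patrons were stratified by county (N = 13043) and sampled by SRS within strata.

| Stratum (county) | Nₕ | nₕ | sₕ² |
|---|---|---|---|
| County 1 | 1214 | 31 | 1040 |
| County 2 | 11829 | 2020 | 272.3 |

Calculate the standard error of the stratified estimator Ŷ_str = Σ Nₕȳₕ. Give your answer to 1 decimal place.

Var(Ŷ_str) = Σₕ Nₕ²(1 − fₕ)sₕ²/nₕ.
County 1: 1214²·(1 − 31/1214)·1040/31 = 4.8180919 × 10^7.
County 2: 11829²·(1 − 2020/11829)·272.3/2020 = 1.5641163 × 10^7.
Sum = 6.3822082 × 10^7.
SE = √(6.3822082 × 10^7) = 7988.9.

7988.9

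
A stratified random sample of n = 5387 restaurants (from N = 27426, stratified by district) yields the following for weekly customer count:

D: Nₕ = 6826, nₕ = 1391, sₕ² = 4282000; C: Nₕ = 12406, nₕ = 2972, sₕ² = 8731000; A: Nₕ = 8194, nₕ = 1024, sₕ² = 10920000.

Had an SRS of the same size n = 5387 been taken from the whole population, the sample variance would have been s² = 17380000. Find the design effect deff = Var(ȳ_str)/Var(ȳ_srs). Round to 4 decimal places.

0.5562

Var(ȳ_str) = Σ Wₕ²(1−fₕ)sₕ²/nₕ with Wₕ = Nₕ/27426:
  D: (6826/27426)²·(1−1391/6826)·4282000/1391 = 151.83099
  C: (12406/27426)²·(1−2972/12406)·8731000/2972 = 457.10702
  A: (8194/27426)²·(1−1024/8194)·10920000/1024 = 832.93834
  → Var(ȳ_str) = 1441.8764.
Var(ȳ_srs) = (1 − 5387/27426)·17380000/5387 = 2592.5803.
deff = 1441.8764 / 2592.5803 = 0.5562.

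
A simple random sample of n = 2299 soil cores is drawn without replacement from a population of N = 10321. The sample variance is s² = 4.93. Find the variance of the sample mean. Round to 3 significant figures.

0.00167

Under SRS without replacement, Var(ȳ) = (1 − f)·s²/n with f = n/N = 2299/10321 = 0.22274973.
Var(ȳ) = (1 − 0.22274973)·4.93/2299 = 0.77725027·0.0021444106 = 0.0016667437.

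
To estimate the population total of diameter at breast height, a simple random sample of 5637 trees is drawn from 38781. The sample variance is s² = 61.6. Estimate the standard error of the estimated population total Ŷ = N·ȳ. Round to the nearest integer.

3748

Var(Ŷ) = N²·Var(ȳ) = N²·(1 − n/N)·s²/n.
f = 5637/38781 = 0.14535468; Var(ȳ) = 0.85464532·61.6/5637 = 0.0093393918.
Var(Ŷ) = 38781² · 0.0093393918 = 1.4046127 × 10^7.
SE(Ŷ) = √(1.4046127 × 10^7) = 3748.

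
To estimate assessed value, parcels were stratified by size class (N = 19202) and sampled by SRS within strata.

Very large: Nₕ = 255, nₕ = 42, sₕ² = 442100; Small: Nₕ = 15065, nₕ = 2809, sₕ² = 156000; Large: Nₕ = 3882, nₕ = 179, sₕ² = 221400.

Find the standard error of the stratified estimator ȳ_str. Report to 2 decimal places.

8.81

Var(ȳ_str) = Σₕ Wₕ²(1 − fₕ)sₕ²/nₕ with Wₕ = Nₕ/N, N = 19202.
Very large: Wₕ = 0.01327987; term = 0.01327987²·(1 − 0.16470588)·442100/42 = 1.5505939.
Small: Wₕ = 0.78455369; term = 0.78455369²·(1 − 0.18645868)·156000/2809 = 27.809797.
Large: Wₕ = 0.20216644; term = 0.20216644²·(1 − 0.04611025)·221400/179 = 48.22152.
Sum = 77.581911.
SE = √(77.581911) = 8.81.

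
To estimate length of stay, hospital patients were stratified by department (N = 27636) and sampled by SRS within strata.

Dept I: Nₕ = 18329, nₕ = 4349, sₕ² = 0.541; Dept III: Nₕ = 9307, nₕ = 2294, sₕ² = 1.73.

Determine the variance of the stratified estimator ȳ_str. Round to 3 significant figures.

1.06 × 10^-4

Var(ȳ_str) = Σₕ Wₕ²(1 − fₕ)sₕ²/nₕ with Wₕ = Nₕ/N, N = 27636.
Dept I: Wₕ = 0.66322912; term = 0.66322912²·(1 − 0.23727426)·0.541/4349 = 4.173529 × 10^-5.
Dept III: Wₕ = 0.33677088; term = 0.33677088²·(1 − 0.24648114)·1.73/2294 = 6.4448954 × 10^-5.
Sum = 1.0618424 × 10^-4.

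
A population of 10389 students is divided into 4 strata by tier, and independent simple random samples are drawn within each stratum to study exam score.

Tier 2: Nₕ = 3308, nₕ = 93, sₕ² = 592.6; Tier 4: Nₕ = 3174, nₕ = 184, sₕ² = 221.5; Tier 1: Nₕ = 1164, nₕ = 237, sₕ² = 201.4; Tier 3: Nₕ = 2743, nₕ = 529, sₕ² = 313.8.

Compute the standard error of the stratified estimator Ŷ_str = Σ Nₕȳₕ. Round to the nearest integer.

9149

Var(Ŷ_str) = Σₕ Nₕ²(1 − fₕ)sₕ²/nₕ.
Tier 2: 3308²·(1 − 93/3308)·592.6/93 = 6.7768079 × 10^7.
Tier 4: 3174²·(1 − 184/3174)·221.5/184 = 1.1424416 × 10^7.
Tier 1: 1164²·(1 − 237/1164)·201.4/237 = 916946.16.
Tier 3: 2743²·(1 − 529/2743)·313.8/529 = 3.6024726 × 10^6.
Sum = 8.3711914 × 10^7.
SE = √(8.3711914 × 10^7) = 9149.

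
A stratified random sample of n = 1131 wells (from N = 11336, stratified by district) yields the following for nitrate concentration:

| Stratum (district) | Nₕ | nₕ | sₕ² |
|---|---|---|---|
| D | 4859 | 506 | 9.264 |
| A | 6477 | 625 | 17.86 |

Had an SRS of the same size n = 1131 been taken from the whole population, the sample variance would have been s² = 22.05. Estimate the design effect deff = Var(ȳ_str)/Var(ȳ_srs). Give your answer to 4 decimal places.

0.6519

Var(ȳ_str) = Σ Wₕ²(1−fₕ)sₕ²/nₕ with Wₕ = Nₕ/11336:
  D: (4859/11336)²·(1−506/4859)·9.264/506 = 0.0030134495
  A: (6477/11336)²·(1−625/6477)·17.86/625 = 0.008428688
  → Var(ȳ_str) = 0.011442138.
Var(ȳ_srs) = (1 − 1131/11336)·22.05/1131 = 0.017550891.
deff = 0.011442138 / 0.017550891 = 0.6519.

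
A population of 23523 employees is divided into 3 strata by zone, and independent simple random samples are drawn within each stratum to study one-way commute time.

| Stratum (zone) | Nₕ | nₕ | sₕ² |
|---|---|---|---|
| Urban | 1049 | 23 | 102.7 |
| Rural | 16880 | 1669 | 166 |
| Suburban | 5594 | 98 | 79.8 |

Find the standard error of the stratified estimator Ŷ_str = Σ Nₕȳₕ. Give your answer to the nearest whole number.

Var(Ŷ_str) = Σₕ Nₕ²(1 − fₕ)sₕ²/nₕ.
Urban: 1049²·(1 − 23/1049)·102.7/23 = 4.8057974 × 10^6.
Rural: 16880²·(1 − 1669/16880)·166/1669 = 2.5537711 × 10^7.
Suburban: 5594²·(1 − 98/5594)·79.8/98 = 2.5034908 × 10^7.
Sum = 5.5378416 × 10^7.
SE = √(5.5378416 × 10^7) = 7442.

7442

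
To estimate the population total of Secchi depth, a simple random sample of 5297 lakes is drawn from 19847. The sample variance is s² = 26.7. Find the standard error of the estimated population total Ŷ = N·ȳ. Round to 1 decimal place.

Var(Ŷ) = N²·Var(ȳ) = N²·(1 − n/N)·s²/n.
f = 5297/19847 = 0.26689172; Var(ȳ) = 0.73310828·26.7/5297 = 0.0036952975.
Var(Ŷ) = 19847² · 0.0036952975 = 1.4555903 × 10^6.
SE(Ŷ) = √(1.4555903 × 10^6) = 1206.5.

1206.5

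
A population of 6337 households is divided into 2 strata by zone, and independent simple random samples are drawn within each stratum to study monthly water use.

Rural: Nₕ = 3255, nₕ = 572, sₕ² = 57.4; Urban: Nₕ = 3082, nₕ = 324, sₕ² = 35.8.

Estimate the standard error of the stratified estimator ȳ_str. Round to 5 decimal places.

0.21263

Var(ȳ_str) = Σₕ Wₕ²(1 − fₕ)sₕ²/nₕ with Wₕ = Nₕ/N, N = 6337.
Rural: Wₕ = 0.51364999; term = 0.51364999²·(1 − 0.17572965)·57.4/572 = 0.021823285.
Urban: Wₕ = 0.48635001; term = 0.48635001²·(1 − 0.10512654)·35.8/324 = 0.023388238.
Sum = 0.045211523.
SE = √(0.045211523) = 0.21263.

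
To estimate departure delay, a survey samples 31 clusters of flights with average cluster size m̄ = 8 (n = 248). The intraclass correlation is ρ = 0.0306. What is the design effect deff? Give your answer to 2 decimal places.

1.21

deff = 1 + (8 − 1)·0.0306 = 1 + 0.2142 = 1.2142.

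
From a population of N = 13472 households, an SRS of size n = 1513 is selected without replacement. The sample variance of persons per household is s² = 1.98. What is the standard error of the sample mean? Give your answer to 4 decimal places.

0.0341

Under SRS without replacement, Var(ȳ) = (1 − f)·s²/n with f = n/N = 1513/13472 = 0.11230701.
Var(ȳ) = (1 − 0.11230701)·1.98/1513 = 0.88769299·0.0013086583 = 0.0011616868.
SE(ȳ) = √(0.0011616868) = 0.0341.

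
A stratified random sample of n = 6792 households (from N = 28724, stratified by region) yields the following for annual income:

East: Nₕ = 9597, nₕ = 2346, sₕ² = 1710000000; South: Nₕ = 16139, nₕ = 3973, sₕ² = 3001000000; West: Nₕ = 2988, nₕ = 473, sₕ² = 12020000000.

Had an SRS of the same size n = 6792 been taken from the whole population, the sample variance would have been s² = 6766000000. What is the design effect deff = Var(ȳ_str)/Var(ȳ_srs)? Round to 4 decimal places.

0.6215

Var(ȳ_str) = Σ Wₕ²(1−fₕ)sₕ²/nₕ with Wₕ = Nₕ/28724:
  East: (9597/28724)²·(1−2346/9597)·1710000000/2346 = 61476.858
  South: (16139/28724)²·(1−3973/16139)·3001000000/3973 = 179755.43
  West: (2988/28724)²·(1−473/2988)·12020000000/473 = 231457.93
  → Var(ȳ_str) = 472690.22.
Var(ȳ_srs) = (1 − 6792/28724)·6766000000/6792 = 760619.82.
deff = 472690.22 / 760619.82 = 0.6215.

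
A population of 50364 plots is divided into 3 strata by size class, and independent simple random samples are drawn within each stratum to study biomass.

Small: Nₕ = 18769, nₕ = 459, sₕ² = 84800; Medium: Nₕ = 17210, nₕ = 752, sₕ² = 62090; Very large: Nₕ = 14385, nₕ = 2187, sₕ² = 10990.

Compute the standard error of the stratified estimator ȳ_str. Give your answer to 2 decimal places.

5.88

Var(ȳ_str) = Σₕ Wₕ²(1 − fₕ)sₕ²/nₕ with Wₕ = Nₕ/N, N = 50364.
Small: Wₕ = 0.37266698; term = 0.37266698²·(1 − 0.02445522)·84800/459 = 25.030655.
Medium: Wₕ = 0.34171233; term = 0.34171233²·(1 − 0.04369553)·62090/752 = 9.2197961.
Very large: Wₕ = 0.28562068; term = 0.28562068²·(1 − 0.15203337)·10990/2187 = 0.34762178.
Sum = 34.598073.
SE = √(34.598073) = 5.88.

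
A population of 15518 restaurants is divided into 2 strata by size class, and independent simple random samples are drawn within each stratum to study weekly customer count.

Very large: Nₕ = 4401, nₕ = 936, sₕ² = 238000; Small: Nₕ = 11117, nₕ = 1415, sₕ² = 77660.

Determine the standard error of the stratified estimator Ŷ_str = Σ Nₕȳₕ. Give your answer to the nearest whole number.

Var(Ŷ_str) = Σₕ Nₕ²(1 − fₕ)sₕ²/nₕ.
Very large: 4401²·(1 − 936/4401)·238000/936 = 3.8775349 × 10^9.
Small: 11117²·(1 − 1415/11117)·77660/1415 = 5.9195654 × 10^9.
Sum = 9.7971003 × 10^9.
SE = √(9.7971003 × 10^9) = 98980.

98980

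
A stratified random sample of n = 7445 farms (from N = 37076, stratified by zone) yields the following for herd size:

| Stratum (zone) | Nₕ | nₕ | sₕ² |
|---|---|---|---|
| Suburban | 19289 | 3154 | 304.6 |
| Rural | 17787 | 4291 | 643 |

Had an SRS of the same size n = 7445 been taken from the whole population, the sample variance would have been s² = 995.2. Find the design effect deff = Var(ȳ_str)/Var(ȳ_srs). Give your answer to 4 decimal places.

Var(ȳ_str) = Σ Wₕ²(1−fₕ)sₕ²/nₕ with Wₕ = Nₕ/37076:
  Suburban: (19289/37076)²·(1−3154/19289)·304.6/3154 = 0.021865587
  Rural: (17787/37076)²·(1−4291/17787)·643/4291 = 0.026168238
  → Var(ȳ_str) = 0.048033825.
Var(ȳ_srs) = (1 − 7445/37076)·995.2/7445 = 0.10683144.
deff = 0.048033825 / 0.10683144 = 0.4496.

0.4496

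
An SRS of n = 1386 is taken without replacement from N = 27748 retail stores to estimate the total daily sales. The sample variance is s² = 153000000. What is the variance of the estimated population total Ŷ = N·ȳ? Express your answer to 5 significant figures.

8.0749 × 10^13

Var(Ŷ) = N²·Var(ȳ) = N²·(1 − n/N)·s²/n.
f = 1386/27748 = 0.04994955; Var(ȳ) = 0.95005045·153000000/1386 = 104875.7.
Var(Ŷ) = 27748² · 104875.7 = 8.0749203 × 10^13.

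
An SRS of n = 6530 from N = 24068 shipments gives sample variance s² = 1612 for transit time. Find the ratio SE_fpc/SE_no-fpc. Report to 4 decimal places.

f = n/N = 6530/24068 = 0.27131461.
SE_no-fpc = √(s²/n) = 0.49685073; SE_fpc = √((1−f)s²/n) = 0.42412704.
Ratio = √(1−f) = 0.85363071.

0.8536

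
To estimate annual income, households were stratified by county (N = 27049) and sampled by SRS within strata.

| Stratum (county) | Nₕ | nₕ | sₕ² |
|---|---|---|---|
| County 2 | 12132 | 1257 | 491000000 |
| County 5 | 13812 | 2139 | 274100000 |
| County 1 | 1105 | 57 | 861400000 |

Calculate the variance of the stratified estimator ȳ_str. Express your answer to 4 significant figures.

122600

Var(ȳ_str) = Σₕ Wₕ²(1 − fₕ)sₕ²/nₕ with Wₕ = Nₕ/N, N = 27049.
County 2: Wₕ = 0.44851935; term = 0.44851935²·(1 − 0.10361029)·491000000/1257 = 70437.747.
County 5: Wₕ = 0.51062886; term = 0.51062886²·(1 − 0.15486533)·274100000/2139 = 28238.061.
County 1: Wₕ = 0.04085179; term = 0.04085179²·(1 − 0.05158371)·861400000/57 = 23919.448.
Sum = 122595.26.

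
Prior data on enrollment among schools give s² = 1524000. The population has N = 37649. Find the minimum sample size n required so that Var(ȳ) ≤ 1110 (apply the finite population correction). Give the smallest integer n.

Without fpc, n₀ = s²/D = 1524000/1110 = 1372.9730.
With fpc, (1 − n/N)·s²/n ≤ D requires n ≥ n₀/(1 + n₀/N) = 1372.9730/(1 + 1372.9730/37649) = 1324.6655.
Rounding up, n = 1325.

1325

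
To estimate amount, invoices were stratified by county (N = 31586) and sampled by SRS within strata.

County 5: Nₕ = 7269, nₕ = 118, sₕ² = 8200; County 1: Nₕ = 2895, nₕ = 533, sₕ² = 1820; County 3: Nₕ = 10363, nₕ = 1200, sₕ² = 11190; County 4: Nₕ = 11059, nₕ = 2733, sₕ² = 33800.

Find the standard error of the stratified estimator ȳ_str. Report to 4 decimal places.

2.3818

Var(ȳ_str) = Σₕ Wₕ²(1 − fₕ)sₕ²/nₕ with Wₕ = Nₕ/N, N = 31586.
County 5: Wₕ = 0.23013360; term = 0.23013360²·(1 − 0.01623332)·8200/118 = 3.620629.
County 1: Wₕ = 0.09165453; term = 0.09165453²·(1 − 0.18411054)·1820/533 = 0.023403638.
County 3: Wₕ = 0.32808839; term = 0.32808839²·(1 − 0.11579658)·11190/1200 = 0.88752943.
County 4: Wₕ = 0.35012347; term = 0.35012347²·(1 − 0.24712904)·33800/2733 = 1.1414058.
Sum = 5.6729679.
SE = √(5.6729679) = 2.3818.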